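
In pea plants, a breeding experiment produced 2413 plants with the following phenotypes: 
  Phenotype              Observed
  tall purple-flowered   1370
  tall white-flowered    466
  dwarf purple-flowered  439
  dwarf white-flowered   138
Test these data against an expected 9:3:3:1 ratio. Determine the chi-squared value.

2.013

The 9:3:3:1 ratio has 16 parts, so with N = 2413 the expected counts are:
  tall purple-flowered: 2413 × 9/16 = 1357.3125
  tall white-flowered: 2413 × 3/16 = 452.4375
  dwarf purple-flowered: 2413 × 3/16 = 452.4375
  dwarf white-flowered: 2413 × 1/16 = 150.8125
χ² = Σ (O − E)² / E
  tall purple-flowered: (1370 − 1357.3125)² / 1357.3125 = 0.1186
  tall white-flowered: (466 − 452.4375)² / 452.4375 = 0.4066
  dwarf purple-flowered: (439 − 452.4375)² / 452.4375 = 0.3991
  dwarf white-flowered: (138 − 150.8125)² / 150.8125 = 1.0885
χ² = 0.1186 + 0.4066 + 0.3991 + 1.0885 = 2.0128 ≈ 2.013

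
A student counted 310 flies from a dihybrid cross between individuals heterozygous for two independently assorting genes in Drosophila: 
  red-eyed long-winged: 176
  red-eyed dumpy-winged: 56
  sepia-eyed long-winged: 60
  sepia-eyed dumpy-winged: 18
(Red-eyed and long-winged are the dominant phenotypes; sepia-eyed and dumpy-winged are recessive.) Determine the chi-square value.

A dihybrid F₂ with independent assortment and complete dominance at both loci gives a 9:3:3:1 phenotypic ratio.
Under the 9:3:3:1 hypothesis (Σ ratio = 16, N = 310):
  red-eyed long-winged: 310 × 9/16 = 174.375
  red-eyed dumpy-winged: 310 × 3/16 = 58.125
  sepia-eyed long-winged: 310 × 3/16 = 58.125
  sepia-eyed dumpy-winged: 310 × 1/16 = 19.375
χ² = Σ (O − E)² / E
  red-eyed long-winged: (176 − 174.375)² / 174.375 = 0.0151
  red-eyed dumpy-winged: (56 − 58.125)² / 58.125 = 0.0777
  sepia-eyed long-winged: (60 − 58.125)² / 58.125 = 0.0605
  sepia-eyed dumpy-winged: (18 − 19.375)² / 19.375 = 0.0976
χ² = 0.0151 + 0.0777 + 0.0605 + 0.0976 = 0.2509 ≈ 0.251

0.251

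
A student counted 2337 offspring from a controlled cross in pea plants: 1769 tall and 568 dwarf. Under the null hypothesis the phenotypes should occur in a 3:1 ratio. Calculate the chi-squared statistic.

Total ratio parts = 4. Expected numbers out of 2337:
  tall: 2337 × 3/4 = 1752.75
  dwarf: 2337 × 1/4 = 584.25
χ² = Σ (O − E)² / E
  tall: (1769 − 1752.75)² / 1752.75 = 0.1507
  dwarf: (568 − 584.25)² / 584.25 = 0.4520
χ² = 0.1507 + 0.4520 = 0.6027 ≈ 0.603

0.603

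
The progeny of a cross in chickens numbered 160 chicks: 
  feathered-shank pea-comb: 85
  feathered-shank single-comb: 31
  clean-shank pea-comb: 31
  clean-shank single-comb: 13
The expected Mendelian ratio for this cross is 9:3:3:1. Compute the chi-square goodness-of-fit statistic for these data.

Under the 9:3:3:1 hypothesis (Σ ratio = 16, N = 160):
  feathered-shank pea-comb: 160 × 9/16 = 90
  feathered-shank single-comb: 160 × 3/16 = 30
  clean-shank pea-comb: 160 × 3/16 = 30
  clean-shank single-comb: 160 × 1/16 = 10
χ² = Σ (O − E)² / E
  feathered-shank pea-comb: (85 − 90)² / 90 = 0.2778
  feathered-shank single-comb: (31 − 30)² / 30 = 0.0333
  clean-shank pea-comb: (31 − 30)² / 30 = 0.0333
  clean-shank single-comb: (13 − 10)² / 10 = 0.9000
χ² = 0.2778 + 0.0333 + 0.0333 + 0.9000 = 1.2444 ≈ 1.244

1.244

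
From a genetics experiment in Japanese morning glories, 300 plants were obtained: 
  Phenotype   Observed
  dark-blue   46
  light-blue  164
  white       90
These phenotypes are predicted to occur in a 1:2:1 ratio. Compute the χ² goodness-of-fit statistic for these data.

15.520

Expected counts for N = 300 under a 1:2:1 ratio (total parts = 4):
  dark-blue: 300 × 1/4 = 75
  light-blue: 300 × 2/4 = 150
  white: 300 × 1/4 = 75
χ² = Σ (O − E)² / E
  dark-blue: (46 − 75)² / 75 = 11.2133
  light-blue: (164 − 150)² / 150 = 1.3067
  white: (90 − 75)² / 75 = 3.0000
χ² = 11.2133 + 1.3067 + 3.0000 = 15.520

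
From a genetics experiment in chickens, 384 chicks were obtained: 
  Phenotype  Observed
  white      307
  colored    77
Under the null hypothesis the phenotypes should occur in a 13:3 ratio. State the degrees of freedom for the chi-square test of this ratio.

A goodness-of-fit test with 2 phenotype classes has df = 2 − 1 = 1.

1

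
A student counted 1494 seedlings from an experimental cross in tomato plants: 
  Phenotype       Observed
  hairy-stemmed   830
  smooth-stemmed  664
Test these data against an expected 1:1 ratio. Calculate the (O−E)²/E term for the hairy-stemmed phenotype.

The 1:1 ratio has 2 parts, so with N = 1494 the expected counts are:
  hairy-stemmed: 1494 × 1/2 = 747
  smooth-stemmed: 1494 × 1/2 = 747
Contribution of hairy-stemmed: (830 − 747)² / 747 = 9.2222

9.222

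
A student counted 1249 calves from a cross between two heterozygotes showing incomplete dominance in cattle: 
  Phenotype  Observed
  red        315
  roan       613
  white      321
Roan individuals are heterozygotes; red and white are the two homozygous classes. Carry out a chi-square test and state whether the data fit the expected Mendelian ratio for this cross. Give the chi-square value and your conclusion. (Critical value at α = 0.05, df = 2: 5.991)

With incomplete dominance, a heterozygote × heterozygote cross gives a 1:2:1 phenotypic ratio.
Expected counts for N = 1249 under a 1:2:1 ratio (total parts = 4):
  red: 1249 × 1/4 = 312.25
  roan: 1249 × 2/4 = 624.5
  white: 1249 × 1/4 = 312.25
χ² = Σ (O − E)² / E
  red: (315 − 312.25)² / 312.25 = 0.0242
  roan: (613 − 624.5)² / 624.5 = 0.2118
  white: (321 − 312.25)² / 312.25 = 0.2452
χ² = 0.0242 + 0.2118 + 0.2452 = 0.4812 ≈ 0.481
Degrees of freedom = 3 − 1 = 2; critical value at α = 0.05 is 5.991.
Since 0.481 < 5.991, we fail to reject the null hypothesis — the data are consistent with the 1:2:1 ratio.

0.481; consistent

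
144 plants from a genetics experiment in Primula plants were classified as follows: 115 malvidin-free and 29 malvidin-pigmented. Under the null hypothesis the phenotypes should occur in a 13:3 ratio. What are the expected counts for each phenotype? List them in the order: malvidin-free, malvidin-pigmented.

Total ratio parts = 16. Expected numbers out of 144:
  malvidin-free: 144 × 13/16 = 117
  malvidin-pigmented: 144 × 3/16 = 27

117, 27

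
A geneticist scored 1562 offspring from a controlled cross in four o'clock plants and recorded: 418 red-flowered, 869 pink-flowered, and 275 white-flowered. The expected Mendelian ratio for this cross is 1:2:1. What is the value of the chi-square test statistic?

46.014

The 1:2:1 ratio has 4 parts, so with N = 1562 the expected counts are:
  red-flowered: 1562 × 1/4 = 390.5
  pink-flowered: 1562 × 2/4 = 781
  white-flowered: 1562 × 1/4 = 390.5
χ² = Σ (O − E)² / E
  red-flowered: (418 − 390.5)² / 390.5 = 1.9366
  pink-flowered: (869 − 781)² / 781 = 9.9155
  white-flowered: (275 − 390.5)² / 390.5 = 34.1620
χ² = 1.9366 + 9.9155 + 34.1620 = 46.0141 ≈ 46.014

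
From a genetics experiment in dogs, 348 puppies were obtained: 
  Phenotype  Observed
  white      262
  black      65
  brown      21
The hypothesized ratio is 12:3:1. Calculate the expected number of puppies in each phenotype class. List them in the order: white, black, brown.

261, 65.25, 21.75

The 12:3:1 ratio has 16 parts, so with N = 348 the expected counts are:
  white: 348 × 12/16 = 261
  black: 348 × 3/16 = 65.25
  brown: 348 × 1/16 = 21.75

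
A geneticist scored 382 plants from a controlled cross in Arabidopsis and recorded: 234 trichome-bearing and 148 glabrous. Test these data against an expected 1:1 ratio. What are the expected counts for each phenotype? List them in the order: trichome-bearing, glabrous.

191, 191

Total ratio parts = 2. Expected numbers out of 382:
  trichome-bearing: 382 × 1/2 = 191
  glabrous: 382 × 1/2 = 191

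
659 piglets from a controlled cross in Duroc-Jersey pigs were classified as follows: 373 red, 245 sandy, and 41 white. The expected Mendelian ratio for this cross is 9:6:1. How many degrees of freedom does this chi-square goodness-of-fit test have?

2

A goodness-of-fit test with 3 phenotype classes has df = 3 − 1 = 2.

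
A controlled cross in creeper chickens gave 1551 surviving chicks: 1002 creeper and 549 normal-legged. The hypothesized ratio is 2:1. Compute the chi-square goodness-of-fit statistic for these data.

Under the 2:1 hypothesis (Σ ratio = 3, N = 1551):
  creeper: 1551 × 2/3 = 1034
  normal-legged: 1551 × 1/3 = 517
χ² = Σ (O − E)² / E
  creeper: (1002 − 1034)² / 1034 = 0.9903
  normal-legged: (549 − 517)² / 517 = 1.9807
χ² = 0.9903 + 1.9807 = 2.971

2.971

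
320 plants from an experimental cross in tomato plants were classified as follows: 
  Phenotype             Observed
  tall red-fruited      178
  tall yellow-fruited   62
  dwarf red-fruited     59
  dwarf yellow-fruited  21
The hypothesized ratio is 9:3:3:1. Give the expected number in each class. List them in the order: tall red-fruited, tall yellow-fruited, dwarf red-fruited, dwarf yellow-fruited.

Expected counts for N = 320 under a 9:3:3:1 ratio (total parts = 16):
  tall red-fruited: 320 × 9/16 = 180
  tall yellow-fruited: 320 × 3/16 = 60
  dwarf red-fruited: 320 × 3/16 = 60
  dwarf yellow-fruited: 320 × 1/16 = 20

180, 60, 60, 20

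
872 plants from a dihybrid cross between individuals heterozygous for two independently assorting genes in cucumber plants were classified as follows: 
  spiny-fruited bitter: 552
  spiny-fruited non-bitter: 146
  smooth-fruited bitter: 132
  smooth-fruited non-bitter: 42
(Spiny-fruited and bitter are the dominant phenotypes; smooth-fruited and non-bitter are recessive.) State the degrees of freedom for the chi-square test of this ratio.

3

A dihybrid F₂ with independent assortment and complete dominance at both loci gives a 9:3:3:1 phenotypic ratio.
A goodness-of-fit test with 4 phenotype classes has df = 4 − 1 = 3.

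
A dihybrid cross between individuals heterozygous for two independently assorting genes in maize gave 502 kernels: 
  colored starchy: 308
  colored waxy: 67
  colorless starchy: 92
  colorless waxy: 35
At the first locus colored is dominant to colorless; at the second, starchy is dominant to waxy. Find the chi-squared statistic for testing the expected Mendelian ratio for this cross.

10.609

A dihybrid F₂ with independent assortment and complete dominance at both loci gives a 9:3:3:1 phenotypic ratio.
Expected counts for N = 502 under a 9:3:3:1 ratio (total parts = 16):
  colored starchy: 502 × 9/16 = 282.375
  colored waxy: 502 × 3/16 = 94.125
  colorless starchy: 502 × 3/16 = 94.125
  colorless waxy: 502 × 1/16 = 31.375
χ² = Σ (O − E)² / E
  colored starchy: (308 − 282.375)² / 282.375 = 2.3254
  colored waxy: (67 − 94.125)² / 94.125 = 7.8169
  colorless starchy: (92 − 94.125)² / 94.125 = 0.0480
  colorless waxy: (35 − 31.375)² / 31.375 = 0.4188
χ² = 2.3254 + 7.8169 + 0.0480 + 0.4188 = 10.6091 ≈ 10.609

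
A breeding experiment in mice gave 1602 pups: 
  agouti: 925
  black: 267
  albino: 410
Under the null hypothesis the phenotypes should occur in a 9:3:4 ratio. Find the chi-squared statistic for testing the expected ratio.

4.566

Expected counts for N = 1602 under a 9:3:4 ratio (total parts = 16):
  agouti: 1602 × 9/16 = 901.125
  black: 1602 × 3/16 = 300.375
  albino: 1602 × 4/16 = 400.5
χ² = Σ (O − E)² / E
  agouti: (925 − 901.125)² / 901.125 = 0.6326
  black: (267 − 300.375)² / 300.375 = 3.7083
  albino: (410 − 400.5)² / 400.5 = 0.2253
χ² = 0.6326 + 3.7083 + 0.2253 = 4.5662 ≈ 4.566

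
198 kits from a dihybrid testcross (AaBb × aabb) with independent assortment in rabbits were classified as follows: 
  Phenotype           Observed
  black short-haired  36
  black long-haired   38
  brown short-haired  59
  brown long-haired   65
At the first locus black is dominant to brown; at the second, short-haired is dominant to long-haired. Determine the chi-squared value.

13.030

A dihybrid testcross with independent assortment gives a 1:1:1:1 ratio.
The 1:1:1:1 ratio has 4 parts, so with N = 198 the expected counts are:
  black short-haired: 198 × 1/4 = 49.5
  black long-haired: 198 × 1/4 = 49.5
  brown short-haired: 198 × 1/4 = 49.5
  brown long-haired: 198 × 1/4 = 49.5
χ² = Σ (O − E)² / E
  black short-haired: (36 − 49.5)² / 49.5 = 3.6818
  black long-haired: (38 − 49.5)² / 49.5 = 2.6717
  brown short-haired: (59 − 49.5)² / 49.5 = 1.8232
  brown long-haired: (65 − 49.5)² / 49.5 = 4.8535
χ² = 3.6818 + 2.6717 + 1.8232 + 4.8535 = 13.0302 ≈ 13.030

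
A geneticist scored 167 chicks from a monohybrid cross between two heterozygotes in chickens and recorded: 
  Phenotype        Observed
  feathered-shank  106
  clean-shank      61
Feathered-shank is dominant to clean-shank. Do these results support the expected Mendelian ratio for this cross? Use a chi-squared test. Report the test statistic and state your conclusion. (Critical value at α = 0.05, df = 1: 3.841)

For a monohybrid cross between heterozygotes with complete dominance, the expected phenotypic ratio is 3:1.
Under the 3:1 hypothesis (Σ ratio = 4, N = 167):
  feathered-shank: 167 × 3/4 = 125.25
  clean-shank: 167 × 1/4 = 41.75
χ² = Σ (O − E)² / E
  feathered-shank: (106 − 125.25)² / 125.25 = 2.9586
  clean-shank: (61 − 41.75)² / 41.75 = 8.8757
χ² = 2.9586 + 8.8757 = 11.8343 ≈ 11.834
Degrees of freedom = 2 − 1 = 1; critical value at α = 0.05 is 3.841.
Since 11.834 > 3.841, we reject the null hypothesis — the data do not fit the 3:1 ratio.

11.834; not consistent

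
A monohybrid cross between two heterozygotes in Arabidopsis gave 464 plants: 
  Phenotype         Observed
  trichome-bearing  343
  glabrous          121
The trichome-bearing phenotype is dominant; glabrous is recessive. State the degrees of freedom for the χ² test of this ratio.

1

For a monohybrid cross between heterozygotes with complete dominance, the expected phenotypic ratio is 3:1.
A goodness-of-fit test with 2 phenotype classes has df = 2 − 1 = 1.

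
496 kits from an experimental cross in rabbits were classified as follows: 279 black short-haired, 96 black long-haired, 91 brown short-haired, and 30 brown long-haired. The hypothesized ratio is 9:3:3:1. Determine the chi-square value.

0.172

The 9:3:3:1 ratio has 16 parts, so with N = 496 the expected counts are:
  black short-haired: 496 × 9/16 = 279
  black long-haired: 496 × 3/16 = 93
  brown short-haired: 496 × 3/16 = 93
  brown long-haired: 496 × 1/16 = 31
χ² = Σ (O − E)² / E
  black short-haired: (279 − 279)² / 279 = 0.0000
  black long-haired: (96 − 93)² / 93 = 0.0968
  brown short-haired: (91 − 93)² / 93 = 0.0430
  brown long-haired: (30 − 31)² / 31 = 0.0323
χ² = 0.0000 + 0.0968 + 0.0430 + 0.0323 = 0.1721 ≈ 0.172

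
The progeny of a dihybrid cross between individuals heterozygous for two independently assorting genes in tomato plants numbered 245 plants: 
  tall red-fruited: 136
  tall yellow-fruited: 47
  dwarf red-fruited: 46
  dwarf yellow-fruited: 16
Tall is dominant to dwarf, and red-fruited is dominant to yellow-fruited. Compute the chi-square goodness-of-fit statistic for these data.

0.079

A dihybrid F₂ with independent assortment and complete dominance at both loci gives a 9:3:3:1 phenotypic ratio.
Under the 9:3:3:1 hypothesis (Σ ratio = 16, N = 245):
  tall red-fruited: 245 × 9/16 = 137.8125
  tall yellow-fruited: 245 × 3/16 = 45.9375
  dwarf red-fruited: 245 × 3/16 = 45.9375
  dwarf yellow-fruited: 245 × 1/16 = 15.3125
χ² = Σ (O − E)² / E
  tall red-fruited: (136 − 137.8125)² / 137.8125 = 0.0238
  tall yellow-fruited: (47 − 45.9375)² / 45.9375 = 0.0246
  dwarf red-fruited: (46 − 45.9375)² / 45.9375 = 0.0001
  dwarf yellow-fruited: (16 − 15.3125)² / 15.3125 = 0.0309
χ² = 0.0238 + 0.0246 + 0.0001 + 0.0309 = 0.0794 ≈ 0.079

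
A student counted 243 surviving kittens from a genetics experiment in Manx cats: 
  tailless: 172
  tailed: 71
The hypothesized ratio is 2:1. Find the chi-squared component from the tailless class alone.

0.617

Under the 2:1 hypothesis (Σ ratio = 3, N = 243):
  tailless: 243 × 2/3 = 162
  tailed: 243 × 1/3 = 81
Contribution of tailless: (172 − 162)² / 162 = 0.6173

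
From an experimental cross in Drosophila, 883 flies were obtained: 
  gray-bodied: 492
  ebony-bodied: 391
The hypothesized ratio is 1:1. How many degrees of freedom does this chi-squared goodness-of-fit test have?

1

A goodness-of-fit test with 2 phenotype classes has df = 2 − 1 = 1.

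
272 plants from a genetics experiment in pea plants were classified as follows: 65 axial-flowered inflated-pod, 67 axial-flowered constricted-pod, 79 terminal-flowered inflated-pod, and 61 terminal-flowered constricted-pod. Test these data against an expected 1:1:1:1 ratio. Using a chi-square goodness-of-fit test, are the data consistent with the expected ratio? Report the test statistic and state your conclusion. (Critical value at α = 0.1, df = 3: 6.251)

2.647; consistent

The 1:1:1:1 ratio has 4 parts, so with N = 272 the expected counts are:
  axial-flowered inflated-pod: 272 × 1/4 = 68
  axial-flowered constricted-pod: 272 × 1/4 = 68
  terminal-flowered inflated-pod: 272 × 1/4 = 68
  terminal-flowered constricted-pod: 272 × 1/4 = 68
χ² = Σ (O − E)² / E
  axial-flowered inflated-pod: (65 − 68)² / 68 = 0.1324
  axial-flowered constricted-pod: (67 − 68)² / 68 = 0.0147
  terminal-flowered inflated-pod: (79 − 68)² / 68 = 1.7794
  terminal-flowered constricted-pod: (61 − 68)² / 68 = 0.7206
χ² = 0.1324 + 0.0147 + 1.7794 + 0.7206 = 2.6471 ≈ 2.647
Degrees of freedom = 4 − 1 = 3; critical value at α = 0.1 is 6.251.
Since 2.647 < 6.251, we fail to reject the null hypothesis — the data are consistent with the 1:1:1:1 ratio.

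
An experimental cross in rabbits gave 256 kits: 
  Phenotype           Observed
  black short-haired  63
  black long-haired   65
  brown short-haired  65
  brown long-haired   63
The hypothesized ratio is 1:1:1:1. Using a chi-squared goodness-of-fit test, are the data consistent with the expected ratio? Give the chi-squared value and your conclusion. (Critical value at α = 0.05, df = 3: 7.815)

The 1:1:1:1 ratio has 4 parts, so with N = 256 the expected counts are:
  black short-haired: 256 × 1/4 = 64
  black long-haired: 256 × 1/4 = 64
  brown short-haired: 256 × 1/4 = 64
  brown long-haired: 256 × 1/4 = 64
χ² = Σ (O − E)² / E
  black short-haired: (63 − 64)² / 64 = 0.0156
  black long-haired: (65 − 64)² / 64 = 0.0156
  brown short-haired: (65 − 64)² / 64 = 0.0156
  brown long-haired: (63 − 64)² / 64 = 0.0156
χ² = 0.0156 + 0.0156 + 0.0156 + 0.0156 = 0.0624 ≈ 0.062
Degrees of freedom = 4 − 1 = 3; critical value at α = 0.05 is 7.815.
Since 0.062 < 7.815, we fail to reject the null hypothesis — the data are consistent with the 1:1:1:1 ratio.

0.062; consistent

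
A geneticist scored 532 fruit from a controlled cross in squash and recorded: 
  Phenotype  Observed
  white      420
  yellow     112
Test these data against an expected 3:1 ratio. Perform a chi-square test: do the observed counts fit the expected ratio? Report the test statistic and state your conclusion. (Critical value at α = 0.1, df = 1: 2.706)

Total ratio parts = 4. Expected numbers out of 532:
  white: 532 × 3/4 = 399
  yellow: 532 × 1/4 = 133
χ² = Σ (O − E)² / E
  white: (420 − 399)² / 399 = 1.1053
  yellow: (112 − 133)² / 133 = 3.3158
χ² = 1.1053 + 3.3158 = 4.4211 ≈ 4.421
Degrees of freedom = 2 − 1 = 1; critical value at α = 0.1 is 2.706.
Since 4.421 > 2.706, we reject the null hypothesis — the data do not fit the 3:1 ratio.

4.421; not consistent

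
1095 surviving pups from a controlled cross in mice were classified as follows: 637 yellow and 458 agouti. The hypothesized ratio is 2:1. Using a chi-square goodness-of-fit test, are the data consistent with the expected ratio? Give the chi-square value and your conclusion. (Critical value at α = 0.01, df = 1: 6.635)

The 2:1 ratio has 3 parts, so with N = 1095 the expected counts are:
  yellow: 1095 × 2/3 = 730
  agouti: 1095 × 1/3 = 365
χ² = Σ (O − E)² / E
  yellow: (637 − 730)² / 730 = 11.8479
  agouti: (458 − 365)² / 365 = 23.6959
χ² = 11.8479 + 23.6959 = 35.5438 ≈ 35.544
Degrees of freedom = 2 − 1 = 1; critical value at α = 0.01 is 6.635.
Since 35.544 > 6.635, we reject the null hypothesis — the data do not fit the 2:1 ratio.

35.544; not consistent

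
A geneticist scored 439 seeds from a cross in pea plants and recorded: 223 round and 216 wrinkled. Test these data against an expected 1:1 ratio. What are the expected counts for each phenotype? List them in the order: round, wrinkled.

219.5, 219.5

Total ratio parts = 2. Expected numbers out of 439:
  round: 439 × 1/2 = 219.5
  wrinkled: 439 × 1/2 = 219.5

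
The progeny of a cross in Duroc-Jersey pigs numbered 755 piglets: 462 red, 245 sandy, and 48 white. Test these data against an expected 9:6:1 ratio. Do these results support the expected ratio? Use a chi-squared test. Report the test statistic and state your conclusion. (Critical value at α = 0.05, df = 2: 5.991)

Total ratio parts = 16. Expected numbers out of 755:
  red: 755 × 9/16 = 424.6875
  sandy: 755 × 6/16 = 283.125
  white: 755 × 1/16 = 47.1875
χ² = Σ (O − E)² / E
  red: (462 − 424.6875)² / 424.6875 = 3.2782
  sandy: (245 − 283.125)² / 283.125 = 5.1338
  white: (48 − 47.1875)² / 47.1875 = 0.0140
χ² = 3.2782 + 5.1338 + 0.0140 = 8.426
Degrees of freedom = 3 − 1 = 2; critical value at α = 0.05 is 5.991.
Since 8.426 > 5.991, we reject the null hypothesis — the data do not fit the 9:6:1 ratio.

8.426; not consistent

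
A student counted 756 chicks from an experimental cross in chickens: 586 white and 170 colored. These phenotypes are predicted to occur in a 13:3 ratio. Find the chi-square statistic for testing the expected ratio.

Expected counts for N = 756 under a 13:3 ratio (total parts = 16):
  white: 756 × 13/16 = 614.25
  colored: 756 × 3/16 = 141.75
χ² = Σ (O − E)² / E
  white: (586 − 614.25)² / 614.25 = 1.2992
  colored: (170 − 141.75)² / 141.75 = 5.6301
χ² = 1.2992 + 5.6301 = 6.9293 ≈ 6.929

6.929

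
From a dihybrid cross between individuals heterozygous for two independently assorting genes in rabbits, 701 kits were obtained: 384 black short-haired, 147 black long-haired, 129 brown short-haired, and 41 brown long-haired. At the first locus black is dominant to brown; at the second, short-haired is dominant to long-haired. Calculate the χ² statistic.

A dihybrid F₂ with independent assortment and complete dominance at both loci gives a 9:3:3:1 phenotypic ratio.
Total ratio parts = 16. Expected numbers out of 701:
  black short-haired: 701 × 9/16 = 394.3125
  black long-haired: 701 × 3/16 = 131.4375
  brown short-haired: 701 × 3/16 = 131.4375
  brown long-haired: 701 × 1/16 = 43.8125
χ² = Σ (O − E)² / E
  black short-haired: (384 − 394.3125)² / 394.3125 = 0.2697
  black long-haired: (147 − 131.4375)² / 131.4375 = 1.8426
  brown short-haired: (129 − 131.4375)² / 131.4375 = 0.0452
  brown long-haired: (41 − 43.8125)² / 43.8125 = 0.1805
χ² = 0.2697 + 1.8426 + 0.0452 + 0.1805 = 2.338

2.338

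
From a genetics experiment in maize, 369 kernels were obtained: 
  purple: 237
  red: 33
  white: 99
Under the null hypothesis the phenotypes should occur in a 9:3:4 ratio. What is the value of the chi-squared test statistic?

Total ratio parts = 16. Expected numbers out of 369:
  purple: 369 × 9/16 = 207.5625
  red: 369 × 3/16 = 69.1875
  white: 369 × 4/16 = 92.25
χ² = Σ (O − E)² / E
  purple: (237 − 207.5625)² / 207.5625 = 4.1750
  red: (33 − 69.1875)² / 69.1875 = 18.9273
  white: (99 − 92.25)² / 92.25 = 0.4939
χ² = 4.1750 + 18.9273 + 0.4939 = 23.5962 ≈ 23.596

23.596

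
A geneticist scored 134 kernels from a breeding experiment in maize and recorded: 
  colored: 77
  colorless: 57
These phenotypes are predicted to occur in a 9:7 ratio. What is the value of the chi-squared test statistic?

0.080

Total ratio parts = 16. Expected numbers out of 134:
  colored: 134 × 9/16 = 75.375
  colorless: 134 × 7/16 = 58.625
χ² = Σ (O − E)² / E
  colored: (77 − 75.375)² / 75.375 = 0.0350
  colorless: (57 − 58.625)² / 58.625 = 0.0450
χ² = 0.0350 + 0.0450 = 0.080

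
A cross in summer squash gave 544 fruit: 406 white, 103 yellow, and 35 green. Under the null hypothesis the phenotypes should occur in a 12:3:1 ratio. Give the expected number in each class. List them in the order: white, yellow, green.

The 12:3:1 ratio has 16 parts, so with N = 544 the expected counts are:
  white: 544 × 12/16 = 408
  yellow: 544 × 3/16 = 102
  green: 544 × 1/16 = 34

408, 102, 34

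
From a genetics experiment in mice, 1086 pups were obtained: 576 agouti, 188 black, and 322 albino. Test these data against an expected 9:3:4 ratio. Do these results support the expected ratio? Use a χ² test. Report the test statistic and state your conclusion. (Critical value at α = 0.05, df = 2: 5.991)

Expected counts for N = 1086 under a 9:3:4 ratio (total parts = 16):
  agouti: 1086 × 9/16 = 610.875
  black: 1086 × 3/16 = 203.625
  albino: 1086 × 4/16 = 271.5
χ² = Σ (O − E)² / E
  agouti: (576 − 610.875)² / 610.875 = 1.9910
  black: (188 − 203.625)² / 203.625 = 1.1990
  albino: (322 − 271.5)² / 271.5 = 9.3932
χ² = 1.9910 + 1.1990 + 9.3932 = 12.5832 ≈ 12.583
Degrees of freedom = 3 − 1 = 2; critical value at α = 0.05 is 5.991.
Since 12.583 > 5.991, we reject the null hypothesis — the data do not fit the 9:3:4 ratio.

12.583; not consistent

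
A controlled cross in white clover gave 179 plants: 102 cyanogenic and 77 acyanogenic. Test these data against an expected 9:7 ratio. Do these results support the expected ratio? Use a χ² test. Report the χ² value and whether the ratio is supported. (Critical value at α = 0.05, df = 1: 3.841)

The 9:7 ratio has 16 parts, so with N = 179 the expected counts are:
  cyanogenic: 179 × 9/16 = 100.6875
  acyanogenic: 179 × 7/16 = 78.3125
χ² = Σ (O − E)² / E
  cyanogenic: (102 − 100.6875)² / 100.6875 = 0.0171
  acyanogenic: (77 − 78.3125)² / 78.3125 = 0.0220
χ² = 0.0171 + 0.0220 = 0.0391 ≈ 0.039
Degrees of freedom = 2 − 1 = 1; critical value at α = 0.05 is 3.841.
Since 0.039 < 3.841, we fail to reject the null hypothesis — the data are consistent with the 9:7 ratio.

0.039; consistent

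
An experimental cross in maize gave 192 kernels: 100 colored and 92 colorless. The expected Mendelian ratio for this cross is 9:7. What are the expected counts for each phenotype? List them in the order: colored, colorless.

108, 84

The 9:7 ratio has 16 parts, so with N = 192 the expected counts are:
  colored: 192 × 9/16 = 108
  colorless: 192 × 7/16 = 84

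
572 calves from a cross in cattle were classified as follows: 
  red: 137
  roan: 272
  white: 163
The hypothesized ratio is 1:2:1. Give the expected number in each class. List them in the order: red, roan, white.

Total ratio parts = 4. Expected numbers out of 572:
  red: 572 × 1/4 = 143
  roan: 572 × 2/4 = 286
  white: 572 × 1/4 = 143

143, 286, 143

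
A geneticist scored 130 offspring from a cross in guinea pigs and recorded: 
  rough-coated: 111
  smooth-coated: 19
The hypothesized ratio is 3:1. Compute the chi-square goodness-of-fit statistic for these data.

The 3:1 ratio has 4 parts, so with N = 130 the expected counts are:
  rough-coated: 130 × 3/4 = 97.5
  smooth-coated: 130 × 1/4 = 32.5
χ² = Σ (O − E)² / E
  rough-coated: (111 − 97.5)² / 97.5 = 1.8692
  smooth-coated: (19 − 32.5)² / 32.5 = 5.6077
χ² = 1.8692 + 5.6077 = 7.4769 ≈ 7.477

7.477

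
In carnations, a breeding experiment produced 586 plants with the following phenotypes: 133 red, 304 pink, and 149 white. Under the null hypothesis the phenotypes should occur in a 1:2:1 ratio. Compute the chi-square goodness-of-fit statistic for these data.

The 1:2:1 ratio has 4 parts, so with N = 586 the expected counts are:
  red: 586 × 1/4 = 146.5
  pink: 586 × 2/4 = 293
  white: 586 × 1/4 = 146.5
χ² = Σ (O − E)² / E
  red: (133 − 146.5)² / 146.5 = 1.2440
  pink: (304 − 293)² / 293 = 0.4130
  white: (149 − 146.5)² / 146.5 = 0.0427
χ² = 1.2440 + 0.4130 + 0.0427 = 1.6997 ≈ 1.700

1.700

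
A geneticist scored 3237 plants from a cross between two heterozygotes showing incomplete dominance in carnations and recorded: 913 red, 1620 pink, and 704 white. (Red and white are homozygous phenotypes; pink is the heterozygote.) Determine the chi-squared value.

26.991

With incomplete dominance, a heterozygote × heterozygote cross gives a 1:2:1 phenotypic ratio.
Expected counts for N = 3237 under a 1:2:1 ratio (total parts = 4):
  red: 3237 × 1/4 = 809.25
  pink: 3237 × 2/4 = 1618.5
  white: 3237 × 1/4 = 809.25
χ² = Σ (O − E)² / E
  red: (913 − 809.25)² / 809.25 = 13.3013
  pink: (1620 − 1618.5)² / 1618.5 = 0.0014
  white: (704 − 809.25)² / 809.25 = 13.6887
χ² = 13.3013 + 0.0014 + 13.6887 = 26.9914 ≈ 26.991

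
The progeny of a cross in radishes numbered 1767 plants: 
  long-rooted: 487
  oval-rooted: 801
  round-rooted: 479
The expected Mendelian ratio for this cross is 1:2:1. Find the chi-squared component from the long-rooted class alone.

The 1:2:1 ratio has 4 parts, so with N = 1767 the expected counts are:
  long-rooted: 1767 × 1/4 = 441.75
  oval-rooted: 1767 × 2/4 = 883.5
  round-rooted: 1767 × 1/4 = 441.75
Contribution of long-rooted: (487 − 441.75)² / 441.75 = 4.6351

4.635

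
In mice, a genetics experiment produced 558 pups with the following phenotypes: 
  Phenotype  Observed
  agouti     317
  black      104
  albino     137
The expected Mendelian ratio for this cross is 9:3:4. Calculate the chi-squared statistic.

Expected counts for N = 558 under a 9:3:4 ratio (total parts = 16):
  agouti: 558 × 9/16 = 313.875
  black: 558 × 3/16 = 104.625
  albino: 558 × 4/16 = 139.5
χ² = Σ (O − E)² / E
  agouti: (317 − 313.875)² / 313.875 = 0.0311
  black: (104 − 104.625)² / 104.625 = 0.0037
  albino: (137 − 139.5)² / 139.5 = 0.0448
χ² = 0.0311 + 0.0037 + 0.0448 = 0.0796 ≈ 0.080

0.080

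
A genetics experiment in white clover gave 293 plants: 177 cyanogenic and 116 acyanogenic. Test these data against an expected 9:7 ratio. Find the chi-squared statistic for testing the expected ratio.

Expected counts for N = 293 under a 9:7 ratio (total parts = 16):
  cyanogenic: 293 × 9/16 = 164.8125
  acyanogenic: 293 × 7/16 = 128.1875
χ² = Σ (O − E)² / E
  cyanogenic: (177 − 164.8125)² / 164.8125 = 0.9012
  acyanogenic: (116 − 128.1875)² / 128.1875 = 1.1587
χ² = 0.9012 + 1.1587 = 2.0599 ≈ 2.060

2.060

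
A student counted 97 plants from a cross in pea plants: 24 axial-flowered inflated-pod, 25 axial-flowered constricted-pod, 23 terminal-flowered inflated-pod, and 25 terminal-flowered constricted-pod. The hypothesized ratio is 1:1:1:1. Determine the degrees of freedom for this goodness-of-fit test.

A goodness-of-fit test with 4 phenotype classes has df = 4 − 1 = 3.

3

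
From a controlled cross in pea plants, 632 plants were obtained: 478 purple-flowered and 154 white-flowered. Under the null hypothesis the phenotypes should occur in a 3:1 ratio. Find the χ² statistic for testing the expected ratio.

0.135

Expected counts for N = 632 under a 3:1 ratio (total parts = 4):
  purple-flowered: 632 × 3/4 = 474
  white-flowered: 632 × 1/4 = 158
χ² = Σ (O − E)² / E
  purple-flowered: (478 − 474)² / 474 = 0.0338
  white-flowered: (154 − 158)² / 158 = 0.1013
χ² = 0.0338 + 0.1013 = 0.1351 ≈ 0.135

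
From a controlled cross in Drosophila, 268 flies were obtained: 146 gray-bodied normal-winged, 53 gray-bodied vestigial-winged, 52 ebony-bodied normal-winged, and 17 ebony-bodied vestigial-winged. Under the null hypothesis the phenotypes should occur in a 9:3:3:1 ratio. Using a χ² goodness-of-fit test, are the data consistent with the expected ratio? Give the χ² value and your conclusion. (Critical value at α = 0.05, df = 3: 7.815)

Total ratio parts = 16. Expected numbers out of 268:
  gray-bodied normal-winged: 268 × 9/16 = 150.75
  gray-bodied vestigial-winged: 268 × 3/16 = 50.25
  ebony-bodied normal-winged: 268 × 3/16 = 50.25
  ebony-bodied vestigial-winged: 268 × 1/16 = 16.75
χ² = Σ (O − E)² / E
  gray-bodied normal-winged: (146 − 150.75)² / 150.75 = 0.1497
  gray-bodied vestigial-winged: (53 − 50.25)² / 50.25 = 0.1505
  ebony-bodied normal-winged: (52 − 50.25)² / 50.25 = 0.0609
  ebony-bodied vestigial-winged: (17 − 16.75)² / 16.75 = 0.0037
χ² = 0.1497 + 0.1505 + 0.0609 + 0.0037 = 0.3648 ≈ 0.365
Degrees of freedom = 4 − 1 = 3; critical value at α = 0.05 is 7.815.
Since 0.365 < 7.815, we fail to reject the null hypothesis — the data are consistent with the 9:3:3:1 ratio.

0.365; consistent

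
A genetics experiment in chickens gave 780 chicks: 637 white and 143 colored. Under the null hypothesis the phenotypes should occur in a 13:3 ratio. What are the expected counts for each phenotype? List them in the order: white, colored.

Under the 13:3 hypothesis (Σ ratio = 16, N = 780):
  white: 780 × 13/16 = 633.75
  colored: 780 × 3/16 = 146.25

633.75, 146.25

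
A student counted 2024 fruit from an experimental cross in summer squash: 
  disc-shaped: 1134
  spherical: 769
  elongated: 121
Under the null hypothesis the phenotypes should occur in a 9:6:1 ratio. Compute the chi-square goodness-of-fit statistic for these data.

The 9:6:1 ratio has 16 parts, so with N = 2024 the expected counts are:
  disc-shaped: 2024 × 9/16 = 1138.5
  spherical: 2024 × 6/16 = 759
  elongated: 2024 × 1/16 = 126.5
χ² = Σ (O − E)² / E
  disc-shaped: (1134 − 1138.5)² / 1138.5 = 0.0178
  spherical: (769 − 759)² / 759 = 0.1318
  elongated: (121 − 126.5)² / 126.5 = 0.2391
χ² = 0.0178 + 0.1318 + 0.2391 = 0.3887 ≈ 0.389

0.389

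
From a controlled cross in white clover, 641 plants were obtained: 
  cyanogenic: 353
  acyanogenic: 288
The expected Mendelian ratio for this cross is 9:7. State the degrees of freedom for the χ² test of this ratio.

A goodness-of-fit test with 2 phenotype classes has df = 2 − 1 = 1.

1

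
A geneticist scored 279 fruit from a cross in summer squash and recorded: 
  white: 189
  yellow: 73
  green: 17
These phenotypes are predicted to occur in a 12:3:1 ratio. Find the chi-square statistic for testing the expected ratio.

10.152

Total ratio parts = 16. Expected numbers out of 279:
  white: 279 × 12/16 = 209.25
  yellow: 279 × 3/16 = 52.3125
  green: 279 × 1/16 = 17.4375
χ² = Σ (O − E)² / E
  white: (189 − 209.25)² / 209.25 = 1.9597
  yellow: (73 − 52.3125)² / 52.3125 = 8.1811
  green: (17 − 17.4375)² / 17.4375 = 0.0110
χ² = 1.9597 + 8.1811 + 0.0110 = 10.1518 ≈ 10.152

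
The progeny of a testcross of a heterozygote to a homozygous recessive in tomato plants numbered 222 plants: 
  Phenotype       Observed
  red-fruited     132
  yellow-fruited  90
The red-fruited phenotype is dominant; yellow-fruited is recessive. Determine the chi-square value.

A testcross of a heterozygote (Aa × aa) gives a 1:1 phenotypic ratio.
Total ratio parts = 2. Expected numbers out of 222:
  red-fruited: 222 × 1/2 = 111
  yellow-fruited: 222 × 1/2 = 111
χ² = Σ (O − E)² / E
  red-fruited: (132 − 111)² / 111 = 3.9730
  yellow-fruited: (90 − 111)² / 111 = 3.9730
χ² = 3.9730 + 3.9730 = 7.946

7.946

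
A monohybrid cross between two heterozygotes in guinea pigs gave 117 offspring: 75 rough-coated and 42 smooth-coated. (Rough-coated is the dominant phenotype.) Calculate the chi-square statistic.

For a monohybrid cross between heterozygotes with complete dominance, the expected phenotypic ratio is 3:1.
The 3:1 ratio has 4 parts, so with N = 117 the expected counts are:
  rough-coated: 117 × 3/4 = 87.75
  smooth-coated: 117 × 1/4 = 29.25
χ² = Σ (O − E)² / E
  rough-coated: (75 − 87.75)² / 87.75 = 1.8526
  smooth-coated: (42 − 29.25)² / 29.25 = 5.5577
χ² = 1.8526 + 5.5577 = 7.4103 ≈ 7.410

7.410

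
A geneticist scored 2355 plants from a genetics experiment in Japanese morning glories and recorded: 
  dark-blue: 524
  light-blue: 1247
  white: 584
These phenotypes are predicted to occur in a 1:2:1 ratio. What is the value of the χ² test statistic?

Expected counts for N = 2355 under a 1:2:1 ratio (total parts = 4):
  dark-blue: 2355 × 1/4 = 588.75
  light-blue: 2355 × 2/4 = 1177.5
  white: 2355 × 1/4 = 588.75
χ² = Σ (O − E)² / E
  dark-blue: (524 − 588.75)² / 588.75 = 7.1211
  light-blue: (1247 − 1177.5)² / 1177.5 = 4.1021
  white: (584 − 588.75)² / 588.75 = 0.0383
χ² = 7.1211 + 4.1021 + 0.0383 = 11.2615 ≈ 11.262

11.262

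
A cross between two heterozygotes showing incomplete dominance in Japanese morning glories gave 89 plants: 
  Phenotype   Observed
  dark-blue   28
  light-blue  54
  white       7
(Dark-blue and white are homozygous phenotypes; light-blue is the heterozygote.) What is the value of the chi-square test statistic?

With incomplete dominance, a heterozygote × heterozygote cross gives a 1:2:1 phenotypic ratio.
Total ratio parts = 4. Expected numbers out of 89:
  dark-blue: 89 × 1/4 = 22.25
  light-blue: 89 × 2/4 = 44.5
  white: 89 × 1/4 = 22.25
χ² = Σ (O − E)² / E
  dark-blue: (28 − 22.25)² / 22.25 = 1.4860
  light-blue: (54 − 44.5)² / 44.5 = 2.0281
  white: (7 − 22.25)² / 22.25 = 10.4522
χ² = 1.4860 + 2.0281 + 10.4522 = 13.9663 ≈ 13.966

13.966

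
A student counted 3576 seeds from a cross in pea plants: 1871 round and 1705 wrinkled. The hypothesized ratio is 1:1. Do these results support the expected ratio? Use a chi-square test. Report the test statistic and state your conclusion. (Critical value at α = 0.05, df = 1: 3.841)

Under the 1:1 hypothesis (Σ ratio = 2, N = 3576):
  round: 3576 × 1/2 = 1788
  wrinkled: 3576 × 1/2 = 1788
χ² = Σ (O − E)² / E
  round: (1871 − 1788)² / 1788 = 3.8529
  wrinkled: (1705 − 1788)² / 1788 = 3.8529
χ² = 3.8529 + 3.8529 = 7.7058 ≈ 7.706
Degrees of freedom = 2 − 1 = 1; critical value at α = 0.05 is 3.841.
Since 7.706 > 3.841, we reject the null hypothesis — the data do not fit the 1:1 ratio.

7.706; not consistent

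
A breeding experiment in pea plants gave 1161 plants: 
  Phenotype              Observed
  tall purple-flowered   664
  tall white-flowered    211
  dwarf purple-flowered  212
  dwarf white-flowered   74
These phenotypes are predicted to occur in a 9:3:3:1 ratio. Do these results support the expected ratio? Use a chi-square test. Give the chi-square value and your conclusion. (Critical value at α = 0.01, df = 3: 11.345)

The 9:3:3:1 ratio has 16 parts, so with N = 1161 the expected counts are:
  tall purple-flowered: 1161 × 9/16 = 653.0625
  tall white-flowered: 1161 × 3/16 = 217.6875
  dwarf purple-flowered: 1161 × 3/16 = 217.6875
  dwarf white-flowered: 1161 × 1/16 = 72.5625
χ² = Σ (O − E)² / E
  tall purple-flowered: (664 − 653.0625)² / 653.0625 = 0.1832
  tall white-flowered: (211 − 217.6875)² / 217.6875 = 0.2054
  dwarf purple-flowered: (212 − 217.6875)² / 217.6875 = 0.1486
  dwarf white-flowered: (74 − 72.5625)² / 72.5625 = 0.0285
χ² = 0.1832 + 0.2054 + 0.1486 + 0.0285 = 0.5657 ≈ 0.566
Degrees of freedom = 4 − 1 = 3; critical value at α = 0.01 is 11.345.
Since 0.566 < 11.345, we fail to reject the null hypothesis — the data are consistent with the 9:3:3:1 ratio.

0.566; consistent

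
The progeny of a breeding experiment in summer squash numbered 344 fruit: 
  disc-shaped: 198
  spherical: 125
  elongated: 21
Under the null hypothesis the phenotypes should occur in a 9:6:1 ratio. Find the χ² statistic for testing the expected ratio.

0.240

The 9:6:1 ratio has 16 parts, so with N = 344 the expected counts are:
  disc-shaped: 344 × 9/16 = 193.5
  spherical: 344 × 6/16 = 129
  elongated: 344 × 1/16 = 21.5
χ² = Σ (O − E)² / E
  disc-shaped: (198 − 193.5)² / 193.5 = 0.1047
  spherical: (125 − 129)² / 129 = 0.1240
  elongated: (21 − 21.5)² / 21.5 = 0.0116
χ² = 0.1047 + 0.1240 + 0.0116 = 0.2403 ≈ 0.240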